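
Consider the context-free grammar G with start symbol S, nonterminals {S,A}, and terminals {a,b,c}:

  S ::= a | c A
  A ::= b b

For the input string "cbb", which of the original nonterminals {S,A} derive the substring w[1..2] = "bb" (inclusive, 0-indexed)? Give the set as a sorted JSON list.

CNF form of G:
  S -> T1 A | a
  A -> T0 T0
  T0 -> b
  T1 -> c

CYK fill — only the sub-triangle for w[1..2]:
  cell(1,1) b: {T0}  orig:{}
  cell(2,2) b: {T0}  orig:{}
  cell(1,2) bb: {A}

Original NTs in T[1,2] deriving "bb": ["A"]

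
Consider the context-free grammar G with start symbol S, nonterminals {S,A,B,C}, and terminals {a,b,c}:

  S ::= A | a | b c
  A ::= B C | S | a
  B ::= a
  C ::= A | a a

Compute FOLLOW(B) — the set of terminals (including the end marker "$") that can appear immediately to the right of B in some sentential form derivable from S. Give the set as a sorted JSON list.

FIRST sets, iterate to fixpoint:
round 1:
  A via A→a: +{a}
  B via B→a: +{a}
  C via C→A: +{a}
  S via S→A: +{a}
  S via S→b c: +{b}
  FIRST(S)={a,b}  FIRST(A)={a}  FIRST(B)={a}  FIRST(C)={a}
round 2:
  A via A→S: +{b}
  C via C→A: +{b}
  FIRST(S)={a,b}  FIRST(A)={a,b}  FIRST(B)={a}  FIRST(C)={a,b}
round 3: (no change)
  FIRST(S)={a,b}  FIRST(A)={a,b}  FIRST(B)={a}  FIRST(C)={a,b}

Compute FOLLOW by fixpoint:
initialize: $ ∈ FOLLOW(S)
iter 1:
  A→B C: FOLLOW(B) ⊇ FIRST(C) = {a,b}; new: +{a,b}
  S→A: FOLLOW(A) ⊇ FOLLOW(S) ⊇ {$}; new: +{$}
  S: {$}  A: {$}  B: {a,b}  C: {}
iter 2:
  A→B C: FOLLOW(C) ⊇ FOLLOW(A) ⊇ {$}; new: +{$}
  S: {$}  A: {$}  B: {a,b}  C: {$}
iter 3: — fixpoint
  S: {$}  A: {$}  B: {a,b}  C: {$}

FOLLOW(B) = ["a", "b"]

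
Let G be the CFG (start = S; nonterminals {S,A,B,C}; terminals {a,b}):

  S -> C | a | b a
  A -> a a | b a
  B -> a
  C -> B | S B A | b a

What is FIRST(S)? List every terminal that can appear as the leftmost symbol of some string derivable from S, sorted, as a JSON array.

FIRST sets, iterate to fixpoint:
pass 1:
  A via A→a a: +{a}
  A via A→b a: +{b}
  B via B→a: +{a}
  C via C→B: +{a}
  C via C→b a: +{b}
  S via S→C: +{a,b}
  S: {a,b}  A: {a,b}  B: {a}  C: {a,b}
pass 2: — fixpoint
  S: {a,b}  A: {a,b}  B: {a}  C: {a,b}

FIRST(S) = ["a", "b"]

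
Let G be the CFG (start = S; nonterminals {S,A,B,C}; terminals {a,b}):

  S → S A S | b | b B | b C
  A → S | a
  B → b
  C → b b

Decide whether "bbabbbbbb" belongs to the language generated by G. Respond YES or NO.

Convert to CNF:
  S -> S X2 | T0 B | T0 C | b
  A -> S X1 | T0 B | T0 C | a | b
  B -> b
  C -> T0 T0
  T0 -> b
  X1 -> A S
  X2 -> A S

CYK fill:
  [0..0]={A,B,S,T0}  "b"  orig:{A,B,S}
  [1..1]={A,B,S,T0}  "b"  orig:{A,B,S}
  [2..2]={A}  "a"
  [3..3]={A,B,S,T0}  "b"  orig:{A,B,S}
  [4..4]={A,B,S,T0}  "b"  orig:{A,B,S}
  [5..5]={A,B,S,T0}  "b"  orig:{A,B,S}
  [6..6]={A,B,S,T0}  "b"  orig:{A,B,S}
  [7..7]={A,B,S,T0}  "b"  orig:{A,B,S}
  [8..8]={A,B,S,T0}  "b"  orig:{A,B,S}
  [0..1]={A,C,S,X1,X2}  "bb"  orig:{A,C,S}
  [1..2]=∅  "ba"
  [2..3]={X1,X2}  "ab"  orig:{}
  [3..4]={A,C,S,X1,X2}  "bb"  orig:{A,C,S}
  [4..5]={A,C,S,X1,X2}  "bb"  orig:{A,C,S}
  [5..6]={A,C,S,X1,X2}  "bb"  orig:{A,C,S}
  [6..7]={A,C,S,X1,X2}  "bb"  orig:{A,C,S}
  [7..8]={A,C,S,X1,X2}  "bb"  orig:{A,C,S}
  [0..2]=∅  "bba"
  [1..3]={A,S}  "bab"
  [2..4]={X1,X2}  "abb"  orig:{}
  [3..5]={A,S,X1,X2}  "bbb"  orig:{A,S}
  [4..6]={A,S,X1,X2}  "bbb"  orig:{A,S}
  [5..7]={A,S,X1,X2}  "bbb"  orig:{A,S}
  [6..8]={A,S,X1,X2}  "bbb"  orig:{A,S}
  [0..3]={A,S,X1,X2}  "bbab"  orig:{A,S}
  [1..4]={A,S,X1,X2}  "babb"  orig:{A,S}
  [2..5]={X1,X2}  "abbb"  orig:{}
  [3..6]={A,S,X1,X2}  "bbbb"  orig:{A,S}
  [4..7]={A,S,X1,X2}  "bbbb"  orig:{A,S}
  [5..8]={A,S,X1,X2}  "bbbb"  orig:{A,S}
  [0..4]={A,S,X1,X2}  "bbabb"  orig:{A,S}
  [1..5]={A,S,X1,X2}  "babbb"  orig:{A,S}
  [2..6]={X1,X2}  "abbbb"  orig:{}
  [3..7]={A,S,X1,X2}  "bbbbb"  orig:{A,S}
  [4..8]={A,S,X1,X2}  "bbbbb"  orig:{A,S}
  [0..5]={A,S,X1,X2}  "bbabbb"  orig:{A,S}
  [1..6]={A,S,X1,X2}  "babbbb"  orig:{A,S}
  [2..7]={X1,X2}  "abbbbb"  orig:{}
  [3..8]={A,S,X1,X2}  "bbbbbb"  orig:{A,S}
  [0..6]={A,S,X1,X2}  "bbabbbb"  orig:{A,S}
  [1..7]={A,S,X1,X2}  "babbbbb"  orig:{A,S}
  [2..8]={X1,X2}  "abbbbbb"  orig:{}
  [0..7]={A,S,X1,X2}  "bbabbbbb"  orig:{A,S}
  [1..8]={A,S,X1,X2}  "babbbbbb"  orig:{A,S}
  [0..8]={A,S,X1,X2}  "bbabbbbbb"  orig:{A,S}

S ∈ T[0,8] ⇒ YES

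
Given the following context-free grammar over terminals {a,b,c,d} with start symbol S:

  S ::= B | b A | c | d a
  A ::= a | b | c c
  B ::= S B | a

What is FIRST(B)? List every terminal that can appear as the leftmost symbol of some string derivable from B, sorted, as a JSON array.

FIRST iteration:
iter 1:
  A via A→a: +{a}
  A via A→b: +{b}
  A via A→c c: +{c}
  B via B→a: +{a}
  S via S→B: +{a}
  S via S→b A: +{b}
  S via S→c: +{c}
  S via S→d a: +{d}
  S: {a,b,c,d}  A: {a,b,c}  B: {a}
iter 2:
  B via B→S B: +{b,c,d}
  S: {a,b,c,d}  A: {a,b,c}  B: {a,b,c,d}
iter 3: done
  S: {a,b,c,d}  A: {a,b,c}  B: {a,b,c,d}

FIRST(B) = ["a", "b", "c", "d"]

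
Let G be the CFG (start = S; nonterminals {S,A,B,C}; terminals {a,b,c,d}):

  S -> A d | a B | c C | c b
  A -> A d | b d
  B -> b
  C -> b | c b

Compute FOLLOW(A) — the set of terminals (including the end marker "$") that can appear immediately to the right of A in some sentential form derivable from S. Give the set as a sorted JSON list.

FIRST sets, iterate to fixpoint:
iter 1:
  A via A→b d: +{b}
  B via B→b: +{b}
  C via C→b: +{b}
  C via C→c b: +{c}
  S via S→A d: +{b}
  S via S→a B: +{a}
  S via S→c C: +{c}
  S: {a,b,c}  A: {b}  B: {b}  C: {b,c}
iter 2: done
  S: {a,b,c}  A: {b}  B: {b}  C: {b,c}

FOLLOW iteration:
initialize: $ ∈ FOLLOW(S)
[1]
  A→A d: FOLLOW(A) ⊇ FIRST(d) = {d}; new: +{d}
  S→a B: FOLLOW(B) ⊇ FOLLOW(S) ⊇ {$}; new: +{$}
  S→c C: FOLLOW(C) ⊇ FOLLOW(S) ⊇ {$}; new: +{$}
  S: {$}  A: {d}  B: {$}  C: {$}
[2] done
  S: {$}  A: {d}  B: {$}  C: {$}

FOLLOW(A) = ["d"]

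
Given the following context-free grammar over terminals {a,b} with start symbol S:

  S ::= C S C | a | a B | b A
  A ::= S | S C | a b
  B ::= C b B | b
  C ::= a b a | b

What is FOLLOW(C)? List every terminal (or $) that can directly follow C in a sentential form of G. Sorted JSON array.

Compute FIRST by fixpoint:
[1]
  A via A→a b: +{a}
  B via B→b: +{b}
  C via C→a b a: +{a}
  C via C→b: +{b}
  S via S→C S C: +{a,b}
  S: {a,b}  A: {a}  B: {b}  C: {a,b}
[2]
  A via A→S: +{b}
  B via B→C b B: +{a}
  S: {a,b}  A: {a,b}  B: {a,b}  C: {a,b}
[3] — fixpoint
  S: {a,b}  A: {a,b}  B: {a,b}  C: {a,b}

FOLLOW iteration:
seed FOLLOW(S) with $
pass 1:
  A→S C: FOLLOW(S) ⊇ FIRST(C) = {a,b}; new: +{a,b}
  B→C b B: FOLLOW(C) ⊇ FIRST(b) = {b}; new: +{b}
  S→C S C: FOLLOW(C) ⊇ FIRST(S) = {a,b}; new: +{a}
  S→C S C: FOLLOW(C) ⊇ FOLLOW(S) ⊇ {$,a,b}; new: +{$}
  S→a B: FOLLOW(B) ⊇ FOLLOW(S) ⊇ {$,a,b}; new: +{$,a,b}
  S→b A: FOLLOW(A) ⊇ FOLLOW(S) ⊇ {$,a,b}; new: +{$,a,b}
  FOLLOW(S)={$,a,b}  FOLLOW(A)={$,a,b}  FOLLOW(B)={$,a,b}  FOLLOW(C)={$,a,b}
pass 2: — fixpoint
  FOLLOW(S)={$,a,b}  FOLLOW(A)={$,a,b}  FOLLOW(B)={$,a,b}  FOLLOW(C)={$,a,b}

FOLLOW(C) = ["$", "a", "b"]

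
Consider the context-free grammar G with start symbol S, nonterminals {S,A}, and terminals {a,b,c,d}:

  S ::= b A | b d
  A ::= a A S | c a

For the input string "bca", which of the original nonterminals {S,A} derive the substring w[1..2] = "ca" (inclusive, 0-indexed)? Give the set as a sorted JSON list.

Convert to CNF:
  S -> T2 A | T2 T3
  A -> T0 X4 | T1 T0
  T0 -> a
  T1 -> c
  T2 -> b
  T3 -> d
  X4 -> A S

Fill CYK table bottom-up (cells [i..j] with 1 ≤ i ≤ j ≤ 2 only):
  T[1,1] 'c' = {T1}  orig:{}
  T[2,2] 'a' = {T0}  orig:{}
  T[1,2] 'ca' = {A}

Original NTs in T[1,2] deriving "ca": ["A"]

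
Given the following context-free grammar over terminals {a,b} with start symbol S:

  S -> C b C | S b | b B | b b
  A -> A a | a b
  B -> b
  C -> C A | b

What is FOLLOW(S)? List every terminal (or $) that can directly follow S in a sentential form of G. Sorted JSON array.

FIRST sets, iterate to fixpoint:
round 1:
  A via A→a b: +{a}
  B via B→b: +{b}
  C via C→b: +{b}
  S via S→C b C: +{b}
  S: {b}  A: {a}  B: {b}  C: {b}
round 2: (no change)
  S: {b}  A: {a}  B: {b}  C: {b}

FOLLOW sets:
initialize: $ ∈ FOLLOW(S)
round 1:
  A→A a: FOLLOW(A) ⊇ FIRST(a) = {a}; new: +{a}
  C→C A: FOLLOW(C) ⊇ FIRST(A) = {a}; new: +{a}
  S→C b C: FOLLOW(C) ⊇ FIRST(b) = {b}; new: +{b}
  S→C b C: FOLLOW(C) ⊇ FOLLOW(S) ⊇ {$}; new: +{$}
  S→S b: FOLLOW(S) ⊇ FIRST(b) = {b}; new: +{b}
  S→b B: FOLLOW(B) ⊇ FOLLOW(S) ⊇ {$,b}; new: +{$,b}
  S: {$,b}  A: {a}  B: {$,b}  C: {$,a,b}
round 2:
  C→C A: FOLLOW(A) ⊇ FOLLOW(C) ⊇ {$,a,b}; new: +{$,b}
  S: {$,b}  A: {$,a,b}  B: {$,b}  C: {$,a,b}
round 3: — fixpoint
  S: {$,b}  A: {$,a,b}  B: {$,b}  C: {$,a,b}

FOLLOW(S) = ["$", "b"]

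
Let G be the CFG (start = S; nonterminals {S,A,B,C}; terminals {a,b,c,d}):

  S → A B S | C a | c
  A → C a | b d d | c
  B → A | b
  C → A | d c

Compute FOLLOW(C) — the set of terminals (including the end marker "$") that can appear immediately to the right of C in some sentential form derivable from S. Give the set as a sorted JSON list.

FIRST iteration:
iter 1:
  A via A→b d d: +{b}
  A via A→c: +{c}
  B via B→A: +{b,c}
  C via C→A: +{b,c}
  C via C→d c: +{d}
  S via S→A B S: +{b,c}
  S via S→C a: +{d}
  FIRST[S]={b,c,d}  FIRST[A]={b,c}  FIRST[B]={b,c}  FIRST[C]={b,c,d}
iter 2:
  A via A→C a: +{d}
  B via B→A: +{d}
  FIRST[S]={b,c,d}  FIRST[A]={b,c,d}  FIRST[B]={b,c,d}  FIRST[C]={b,c,d}
iter 3: — fixpoint
  FIRST[S]={b,c,d}  FIRST[A]={b,c,d}  FIRST[B]={b,c,d}  FIRST[C]={b,c,d}

Compute FOLLOW by fixpoint:
FOLLOW(S) := {$}
round 1:
  A→C a: FOLLOW(C) ⊇ FIRST(a) = {a}; new: +{a}
  C→A: FOLLOW(A) ⊇ FOLLOW(C) ⊇ {a}; new: +{a}
  S→A B S: FOLLOW(A) ⊇ FIRST(B) = {b,c,d}; new: +{b,c,d}
  S→A B S: FOLLOW(B) ⊇ FIRST(S) = {b,c,d}; new: +{b,c,d}
  S: {$}  A: {a,b,c,d}  B: {b,c,d}  C: {a}
round 2: — fixpoint
  S: {$}  A: {a,b,c,d}  B: {b,c,d}  C: {a}

FOLLOW(C) = ["a"]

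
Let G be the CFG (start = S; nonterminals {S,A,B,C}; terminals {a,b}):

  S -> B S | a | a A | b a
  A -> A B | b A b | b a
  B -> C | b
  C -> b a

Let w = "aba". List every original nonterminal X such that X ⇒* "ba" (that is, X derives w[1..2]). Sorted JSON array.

CNF form of G:
  S -> B S | T0 T1 | T1 A | a
  A -> A B | T0 T1 | T0 X2
  B -> T0 T1 | b
  C -> T0 T1
  T0 -> b
  T1 -> a
  X2 -> A T0

CYK fill, restricted to cells inside w[1..2]:
  T[1,1] 'b' = {B,T0}  orig:{B}
  T[2,2] 'a' = {S,T1}  orig:{S}
  T[1,2] 'ba' = {A,B,C,S}

Original NTs in T[1,2] deriving "ba": ["A", "B", "C", "S"]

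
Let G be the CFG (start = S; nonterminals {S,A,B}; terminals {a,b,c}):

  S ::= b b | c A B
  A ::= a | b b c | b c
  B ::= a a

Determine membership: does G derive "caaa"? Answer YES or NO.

CNF form of G:
  S -> T0 T0 | T1 X4
  A -> T0 T1 | T0 X3 | a
  B -> T2 T2
  T0 -> b
  T1 -> c
  T2 -> a
  X3 -> T0 T1
  X4 -> A B

Fill CYK table bottom-up:
  [0..0]={T1}  "c"  orig:{}
  [1..1]={A,T2}  "a"  orig:{A}
  [2..2]={A,T2}  "a"  orig:{A}
  [3..3]={A,T2}  "a"  orig:{A}
  [0..1]=∅  "ca"
  [1..2]={B}  "aa"
  [2..3]={B}  "aa"
  [0..2]=∅  "caa"
  [1..3]={X4}  "aaa"  orig:{}
  [0..3]={S}  "caaa"

S ∈ T[0,3] ⇒ YES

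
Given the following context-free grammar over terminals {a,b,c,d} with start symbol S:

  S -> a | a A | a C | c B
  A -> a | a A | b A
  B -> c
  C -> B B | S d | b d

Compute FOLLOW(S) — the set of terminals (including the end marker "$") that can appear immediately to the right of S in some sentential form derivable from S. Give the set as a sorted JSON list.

FIRST sets, iterate to fixpoint:
round 1:
  A via A→a: +{a}
  A via A→b A: +{b}
  B via B→c: +{c}
  C via C→B B: +{c}
  C via C→b d: +{b}
  S via S→a: +{a}
  S via S→c B: +{c}
  S: {a,c}  A: {a,b}  B: {c}  C: {b,c}
round 2:
  C via C→S d: +{a}
  S: {a,c}  A: {a,b}  B: {c}  C: {a,b,c}
round 3: (stable)
  S: {a,c}  A: {a,b}  B: {c}  C: {a,b,c}

Compute FOLLOW by fixpoint:
initialize: $ ∈ FOLLOW(S)
pass 1:
  C→B B: FOLLOW(B) ⊇ FIRST(B) = {c}; new: +{c}
  C→S d: FOLLOW(S) ⊇ FIRST(d) = {d}; new: +{d}
  S→a A: FOLLOW(A) ⊇ FOLLOW(S) ⊇ {$,d}; new: +{$,d}
  S→a C: FOLLOW(C) ⊇ FOLLOW(S) ⊇ {$,d}; new: +{$,d}
  S→c B: FOLLOW(B) ⊇ FOLLOW(S) ⊇ {$,d}; new: +{$,d}
  S: {$,d}  A: {$,d}  B: {$,c,d}  C: {$,d}
pass 2: (no change)
  S: {$,d}  A: {$,d}  B: {$,c,d}  C: {$,d}

FOLLOW(S) = ["$", "d"]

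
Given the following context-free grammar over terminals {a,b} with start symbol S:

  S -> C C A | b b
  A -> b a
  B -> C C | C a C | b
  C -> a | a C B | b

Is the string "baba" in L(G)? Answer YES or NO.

CNF form of G:
  S -> C X4 | T0 T0
  A -> T0 T1
  B -> C C | C X2 | b
  C -> T1 X3 | a | b
  T0 -> b
  T1 -> a
  X2 -> T1 C
  X3 -> C B
  X4 -> C A

CYK table (by increasing span):
  [0..0]={B,C,T0}  "b"  orig:{B,C}
  [1..1]={C,T1}  "a"  orig:{C}
  [2..2]={B,C,T0}  "b"  orig:{B,C}
  [3..3]={C,T1}  "a"  orig:{C}
  [0..1]={A,B}  "ba"
  [1..2]={B,X2,X3}  "ab"  orig:{B}
  [2..3]={A,B}  "ba"
  [0..2]={B,X3}  "bab"  orig:{B}
  [1..3]={X3,X4}  "aba"  orig:{}
  [0..3]={S}  "baba"

S ∈ T[0,3] ⇒ YES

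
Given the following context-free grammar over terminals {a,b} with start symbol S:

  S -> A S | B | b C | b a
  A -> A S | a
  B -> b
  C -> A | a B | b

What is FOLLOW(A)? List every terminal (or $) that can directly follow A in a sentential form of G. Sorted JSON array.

FIRST iteration:
pass 1:
  A via A→a: +{a}
  B via B→b: +{b}
  C via C→A: +{a}
  C via C→b: +{b}
  S via S→A S: +{a}
  S via S→B: +{b}
  FIRST[S]={a,b}  FIRST[A]={a}  FIRST[B]={b}  FIRST[C]={a,b}
pass 2: done
  FIRST[S]={a,b}  FIRST[A]={a}  FIRST[B]={b}  FIRST[C]={a,b}

FOLLOW iteration:
FOLLOW(S) := {$}
pass 1:
  A→A S: FOLLOW(A) ⊇ FIRST(S) = {a,b}; new: +{a,b}
  A→A S: FOLLOW(S) ⊇ FOLLOW(A) ⊇ {a,b}; new: +{a,b}
  S→B: FOLLOW(B) ⊇ FOLLOW(S) ⊇ {$,a,b}; new: +{$,a,b}
  S→b C: FOLLOW(C) ⊇ FOLLOW(S) ⊇ {$,a,b}; new: +{$,a,b}
  FOLLOW(S)={$,a,b}  FOLLOW(A)={a,b}  FOLLOW(B)={$,a,b}  FOLLOW(C)={$,a,b}
pass 2:
  C→A: FOLLOW(A) ⊇ FOLLOW(C) ⊇ {$,a,b}; new: +{$}
  FOLLOW(S)={$,a,b}  FOLLOW(A)={$,a,b}  FOLLOW(B)={$,a,b}  FOLLOW(C)={$,a,b}
pass 3: — fixpoint
  FOLLOW(S)={$,a,b}  FOLLOW(A)={$,a,b}  FOLLOW(B)={$,a,b}  FOLLOW(C)={$,a,b}

FOLLOW(A) = ["$", "a", "b"]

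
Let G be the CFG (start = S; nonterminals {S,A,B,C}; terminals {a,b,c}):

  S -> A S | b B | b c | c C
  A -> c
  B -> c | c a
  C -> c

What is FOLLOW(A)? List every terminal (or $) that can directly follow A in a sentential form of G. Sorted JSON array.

FIRST sets, iterate to fixpoint:
iter 1:
  A via A→c: +{c}
  B via B→c: +{c}
  C via C→c: +{c}
  S via S→A S: +{c}
  S via S→b B: +{b}
  FIRST(S)={b,c}  FIRST(A)={c}  FIRST(B)={c}  FIRST(C)={c}
iter 2: (no change)
  FIRST(S)={b,c}  FIRST(A)={c}  FIRST(B)={c}  FIRST(C)={c}

FOLLOW sets:
FOLLOW(S) := {$}
pass 1:
  S→A S: FOLLOW(A) ⊇ FIRST(S) = {b,c}; new: +{b,c}
  S→b B: FOLLOW(B) ⊇ FOLLOW(S) ⊇ {$}; new: +{$}
  S→c C: FOLLOW(C) ⊇ FOLLOW(S) ⊇ {$}; new: +{$}
  FOLLOW[S]={$}  FOLLOW[A]={b,c}  FOLLOW[B]={$}  FOLLOW[C]={$}
pass 2: (no change)
  FOLLOW[S]={$}  FOLLOW[A]={b,c}  FOLLOW[B]={$}  FOLLOW[C]={$}

FOLLOW(A) = ["b", "c"]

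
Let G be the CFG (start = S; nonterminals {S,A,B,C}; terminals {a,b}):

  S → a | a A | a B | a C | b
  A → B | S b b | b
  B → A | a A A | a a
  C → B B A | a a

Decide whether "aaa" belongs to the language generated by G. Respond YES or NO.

CNF form of G:
  S -> T1 A | T1 B | T1 C | a | b
  A -> S X2 | T1 T1 | T1 X3 | b
  B -> S X4 | T1 T1 | T1 X5 | b
  C -> B X6 | T1 T1
  T0 -> b
  T1 -> a
  X2 -> T0 T0
  X3 -> A A
  X4 -> T0 T0
  X5 -> A A
  X6 -> B A

CYK table (by increasing span):
  cell(0,0) a: {S,T1}  orig:{S}
  cell(1,1) a: {S,T1}  orig:{S}
  cell(2,2) a: {S,T1}  orig:{S}
  cell(0,1) aa: {A,B,C}
  cell(1,2) aa: {A,B,C}
  cell(0,2) aaa: {S}

S ∈ T[0,2] ⇒ YES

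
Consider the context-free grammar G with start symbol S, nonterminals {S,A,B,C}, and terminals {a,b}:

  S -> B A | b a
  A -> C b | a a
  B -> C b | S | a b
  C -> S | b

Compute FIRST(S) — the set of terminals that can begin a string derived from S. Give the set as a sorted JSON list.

Compute FIRST by fixpoint:
[1]
  A via A→a a: +{a}
  B via B→a b: +{a}
  C via C→b: +{b}
  S via S→B A: +{a}
  S via S→b a: +{b}
  FIRST(S)={a,b}  FIRST(A)={a}  FIRST(B)={a}  FIRST(C)={b}
[2]
  A via A→C b: +{b}
  B via B→C b: +{b}
  C via C→S: +{a}
  FIRST(S)={a,b}  FIRST(A)={a,b}  FIRST(B)={a,b}  FIRST(C)={a,b}
[3] done
  FIRST(S)={a,b}  FIRST(A)={a,b}  FIRST(B)={a,b}  FIRST(C)={a,b}

FIRST(S) = ["a", "b"]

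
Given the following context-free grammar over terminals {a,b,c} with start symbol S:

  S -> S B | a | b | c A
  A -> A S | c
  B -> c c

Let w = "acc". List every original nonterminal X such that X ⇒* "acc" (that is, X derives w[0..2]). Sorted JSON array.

Convert to CNF:
  S -> S B | T0 A | a | b
  A -> A S | c
  B -> T0 T0
  T0 -> c

Fill CYK table bottom-up (cells [i..j] with 0 ≤ i ≤ j ≤ 2 only):
  [0..0]={S}  "a"
  [1..1]={A,T0}  "c"  orig:{A}
  [2..2]={A,T0}  "c"  orig:{A}
  [0..1]=∅  "ac"
  [1..2]={B,S}  "cc"
  [0..2]={S}  "acc"

Original NTs in T[0,2] deriving "acc": ["S"]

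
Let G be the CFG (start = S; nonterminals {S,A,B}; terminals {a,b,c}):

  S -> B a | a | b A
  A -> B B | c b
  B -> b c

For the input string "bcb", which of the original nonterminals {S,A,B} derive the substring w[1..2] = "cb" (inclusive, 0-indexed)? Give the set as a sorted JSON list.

CNF form of G:
  S -> B T2 | T1 A | a
  A -> B B | T0 T1
  B -> T1 T0
  T0 -> c
  T1 -> b
  T2 -> a

Fill CYK table bottom-up (cells [i..j] with 1 ≤ i ≤ j ≤ 2 only):
  cell(1,1) c: {T0}  orig:{}
  cell(2,2) b: {T1}  orig:{}
  cell(1,2) cb: {A}

Original NTs in T[1,2] deriving "cb": ["A"]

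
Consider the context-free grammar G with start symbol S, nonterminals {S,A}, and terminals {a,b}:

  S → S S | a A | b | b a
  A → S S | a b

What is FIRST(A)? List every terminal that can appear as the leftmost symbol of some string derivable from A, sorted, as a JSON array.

FIRST sets, iterate to fixpoint:
iter 1:
  A via A→a b: +{a}
  S via S→a A: +{a}
  S via S→b: +{b}
  FIRST[S]={a,b}  FIRST[A]={a}
iter 2:
  A via A→S S: +{b}
  FIRST[S]={a,b}  FIRST[A]={a,b}
iter 3: (stable)
  FIRST[S]={a,b}  FIRST[A]={a,b}

FIRST(A) = ["a", "b"]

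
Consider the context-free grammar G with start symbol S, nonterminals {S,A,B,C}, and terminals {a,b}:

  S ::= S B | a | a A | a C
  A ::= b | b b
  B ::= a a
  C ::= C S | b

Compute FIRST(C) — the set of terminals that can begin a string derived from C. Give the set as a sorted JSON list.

FIRST sets, iterate to fixpoint:
[1]
  A via A→b: +{b}
  B via B→a a: +{a}
  C via C→b: +{b}
  S via S→a: +{a}
  S: {a}  A: {b}  B: {a}  C: {b}
[2] — fixpoint
  S: {a}  A: {b}  B: {a}  C: {b}

FIRST(C) = ["b"]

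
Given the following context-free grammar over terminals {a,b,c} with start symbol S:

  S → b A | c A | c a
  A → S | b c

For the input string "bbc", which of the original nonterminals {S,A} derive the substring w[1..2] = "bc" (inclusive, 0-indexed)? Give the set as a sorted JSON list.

Convert to CNF:
  S -> T0 A | T1 A | T1 T2
  A -> T0 A | T0 T1 | T1 A | T1 T2
  T0 -> b
  T1 -> c
  T2 -> a

CYK fill, restricted to cells inside w[1..2]:
  [1..1]={T0}  "b"  orig:{}
  [2..2]={T1}  "c"  orig:{}
  [1..2]={A}  "bc"

Original NTs in T[1,2] deriving "bc": ["A"]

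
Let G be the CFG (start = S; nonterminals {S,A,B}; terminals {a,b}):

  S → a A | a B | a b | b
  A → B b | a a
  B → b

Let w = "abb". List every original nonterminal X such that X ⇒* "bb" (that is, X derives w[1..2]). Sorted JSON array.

CNF form of G:
  S -> T1 A | T1 B | T1 T0 | b
  A -> B T0 | T1 T1
  B -> b
  T0 -> b
  T1 -> a

CYK table (by increasing span), restricted to cells inside w[1..2]:
  [1..1]={B,S,T0}  "b"  orig:{B,S}
  [2..2]={B,S,T0}  "b"  orig:{B,S}
  [1..2]={A}  "bb"

Original NTs in T[1,2] deriving "bb": ["A"]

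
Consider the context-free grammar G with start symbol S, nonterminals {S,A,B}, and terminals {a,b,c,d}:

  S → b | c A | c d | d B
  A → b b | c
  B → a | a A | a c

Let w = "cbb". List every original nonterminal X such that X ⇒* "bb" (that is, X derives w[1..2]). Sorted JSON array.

Convert to CNF:
  S -> T2 A | T2 T3 | T3 B | b
  A -> T0 T0 | c
  B -> T1 A | T1 T2 | a
  T0 -> b
  T1 -> a
  T2 -> c
  T3 -> d

CYK table (by increasing span), restricted to cells inside w[1..2]:
  cell(1,1) b: {S,T0}  orig:{S}
  cell(2,2) b: {S,T0}  orig:{S}
  cell(1,2) bb: {A}

Original NTs in T[1,2] deriving "bb": ["A"]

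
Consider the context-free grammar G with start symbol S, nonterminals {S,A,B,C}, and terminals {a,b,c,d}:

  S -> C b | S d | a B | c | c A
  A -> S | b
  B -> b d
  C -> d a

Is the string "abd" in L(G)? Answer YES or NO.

CNF form of G:
  S -> C T0 | S T1 | T2 B | T3 A | c
  A -> C T0 | S T1 | T2 B | T3 A | b | c
  B -> T0 T1
  C -> T1 T2
  T0 -> b
  T1 -> d
  T2 -> a
  T3 -> c

CYK table (by increasing span):
  cell(0,0) a: {T2}  orig:{}
  cell(1,1) b: {A,T0}  orig:{A}
  cell(2,2) d: {T1}  orig:{}
  cell(0,1) ab: ∅
  cell(1,2) bd: {B}
  cell(0,2) abd: {A,S}

S ∈ T[0,2] ⇒ YES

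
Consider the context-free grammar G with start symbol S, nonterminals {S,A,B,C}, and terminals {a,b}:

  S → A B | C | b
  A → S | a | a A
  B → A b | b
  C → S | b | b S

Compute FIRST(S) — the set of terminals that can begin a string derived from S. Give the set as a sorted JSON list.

FIRST sets, iterate to fixpoint:
pass 1:
  A via A→a: +{a}
  B via B→A b: +{a}
  B via B→b: +{b}
  C via C→b: +{b}
  S via S→A B: +{a}
  S via S→C: +{b}
  S: {a,b}  A: {a}  B: {a,b}  C: {b}
pass 2:
  A via A→S: +{b}
  C via C→S: +{a}
  S: {a,b}  A: {a,b}  B: {a,b}  C: {a,b}
pass 3: — fixpoint
  S: {a,b}  A: {a,b}  B: {a,b}  C: {a,b}

FIRST(S) = ["a", "b"]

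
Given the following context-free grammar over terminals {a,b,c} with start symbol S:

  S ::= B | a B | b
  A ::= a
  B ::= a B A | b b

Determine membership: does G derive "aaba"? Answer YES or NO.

Convert to CNF:
  S -> T0 B | T0 X3 | T1 T1 | b
  A -> a
  B -> T0 X2 | T1 T1
  T0 -> a
  T1 -> b
  X2 -> B A
  X3 -> B A

CYK table (by increasing span):
  cell(0,0) a: {A,T0}  orig:{A}
  cell(1,1) a: {A,T0}  orig:{A}
  cell(2,2) b: {S,T1}  orig:{S}
  cell(3,3) a: {A,T0}  orig:{A}
  cell(0,1) aa: ∅
  cell(1,2) ab: ∅
  cell(2,3) ba: ∅
  cell(0,2) aab: ∅
  cell(1,3) aba: ∅
  cell(0,3) aaba: ∅

S ∉ T[0,3] ⇒ NO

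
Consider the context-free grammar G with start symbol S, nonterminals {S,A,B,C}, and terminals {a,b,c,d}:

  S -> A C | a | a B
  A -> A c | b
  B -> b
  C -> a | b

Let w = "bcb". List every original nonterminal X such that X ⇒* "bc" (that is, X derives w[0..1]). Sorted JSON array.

CNF form of G:
  S -> A C | T1 B | a
  A -> A T0 | b
  B -> b
  C -> a | b
  T0 -> c
  T1 -> a

CYK table (by increasing span) (cells [i..j] with 0 ≤ i ≤ j ≤ 1 only):
  [0..0]={A,B,C}  "b"
  [1..1]={T0}  "c"  orig:{}
  [0..1]={A}  "bc"

Original NTs in T[0,1] deriving "bc": ["A"]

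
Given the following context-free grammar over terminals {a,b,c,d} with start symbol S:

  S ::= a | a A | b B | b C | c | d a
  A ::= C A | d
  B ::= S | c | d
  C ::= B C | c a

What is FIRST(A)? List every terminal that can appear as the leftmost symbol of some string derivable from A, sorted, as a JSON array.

FIRST iteration:
round 1:
  A via A→d: +{d}
  B via B→c: +{c}
  B via B→d: +{d}
  C via C→B C: +{c,d}
  S via S→a: +{a}
  S via S→b B: +{b}
  S via S→c: +{c}
  S via S→d a: +{d}
  S: {a,b,c,d}  A: {d}  B: {c,d}  C: {c,d}
round 2:
  A via A→C A: +{c}
  B via B→S: +{a,b}
  C via C→B C: +{a,b}
  S: {a,b,c,d}  A: {c,d}  B: {a,b,c,d}  C: {a,b,c,d}
round 3:
  A via A→C A: +{a,b}
  S: {a,b,c,d}  A: {a,b,c,d}  B: {a,b,c,d}  C: {a,b,c,d}
round 4: — fixpoint
  S: {a,b,c,d}  A: {a,b,c,d}  B: {a,b,c,d}  C: {a,b,c,d}

FIRST(A) = ["a", "b", "c", "d"]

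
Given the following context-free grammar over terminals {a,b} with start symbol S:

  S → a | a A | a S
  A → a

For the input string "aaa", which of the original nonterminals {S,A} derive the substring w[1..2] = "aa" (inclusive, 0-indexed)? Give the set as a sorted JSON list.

CNF form of G:
  S -> T0 A | T0 S | a
  A -> a
  T0 -> a

CYK fill, restricted to cells inside w[1..2]:
  [1..1]={A,S,T0}  "a"  orig:{A,S}
  [2..2]={A,S,T0}  "a"  orig:{A,S}
  [1..2]={S}  "aa"

Original NTs in T[1,2] deriving "aa": ["S"]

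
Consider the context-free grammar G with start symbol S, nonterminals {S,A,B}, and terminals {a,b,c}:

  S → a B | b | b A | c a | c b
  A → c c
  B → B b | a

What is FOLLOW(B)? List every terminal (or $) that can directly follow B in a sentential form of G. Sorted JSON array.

FIRST iteration:
pass 1:
  A via A→c c: +{c}
  B via B→a: +{a}
  S via S→a B: +{a}
  S via S→b: +{b}
  S via S→c a: +{c}
  FIRST[S]={a,b,c}  FIRST[A]={c}  FIRST[B]={a}
pass 2: (stable)
  FIRST[S]={a,b,c}  FIRST[A]={c}  FIRST[B]={a}

Compute FOLLOW by fixpoint:
FOLLOW(S) := {$}
pass 1:
  B→B b: FOLLOW(B) ⊇ FIRST(b) = {b}; new: +{b}
  S→a B: FOLLOW(B) ⊇ FOLLOW(S) ⊇ {$}; new: +{$}
  S→b A: FOLLOW(A) ⊇ FOLLOW(S) ⊇ {$}; new: +{$}
  FOLLOW[S]={$}  FOLLOW[A]={$}  FOLLOW[B]={$,b}
pass 2: (no change)
  FOLLOW[S]={$}  FOLLOW[A]={$}  FOLLOW[B]={$,b}

FOLLOW(B) = ["$", "b"]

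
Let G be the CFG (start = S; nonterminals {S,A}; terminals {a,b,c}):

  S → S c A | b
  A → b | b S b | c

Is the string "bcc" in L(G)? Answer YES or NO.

Convert to CNF:
  S -> S X3 | b
  A -> T0 X2 | b | c
  T0 -> b
  T1 -> c
  X2 -> S T0
  X3 -> T1 A

Fill CYK table bottom-up:
  T[0,0] 'b' = {A,S,T0}  orig:{A,S}
  T[1,1] 'c' = {A,T1}  orig:{A}
  T[2,2] 'c' = {A,T1}  orig:{A}
  T[0,1] 'bc' = ∅
  T[1,2] 'cc' = {X3}  orig:{}
  T[0,2] 'bcc' = {S}

S ∈ T[0,2] ⇒ YES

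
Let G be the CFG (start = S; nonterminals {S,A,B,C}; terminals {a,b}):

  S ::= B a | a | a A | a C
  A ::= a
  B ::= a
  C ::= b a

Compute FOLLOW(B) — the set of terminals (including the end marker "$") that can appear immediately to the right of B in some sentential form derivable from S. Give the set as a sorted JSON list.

FIRST sets, iterate to fixpoint:
iter 1:
  A via A→a: +{a}
  B via B→a: +{a}
  C via C→b a: +{b}
  S via S→B a: +{a}
  FIRST[S]={a}  FIRST[A]={a}  FIRST[B]={a}  FIRST[C]={b}
iter 2: done
  FIRST[S]={a}  FIRST[A]={a}  FIRST[B]={a}  FIRST[C]={b}

FOLLOW iteration:
initialize: $ ∈ FOLLOW(S)
iter 1:
  S→B a: FOLLOW(B) ⊇ FIRST(a) = {a}; new: +{a}
  S→a A: FOLLOW(A) ⊇ FOLLOW(S) ⊇ {$}; new: +{$}
  S→a C: FOLLOW(C) ⊇ FOLLOW(S) ⊇ {$}; new: +{$}
  FOLLOW[S]={$}  FOLLOW[A]={$}  FOLLOW[B]={a}  FOLLOW[C]={$}
iter 2: — fixpoint
  FOLLOW[S]={$}  FOLLOW[A]={$}  FOLLOW[B]={a}  FOLLOW[C]={$}

FOLLOW(B) = ["a"]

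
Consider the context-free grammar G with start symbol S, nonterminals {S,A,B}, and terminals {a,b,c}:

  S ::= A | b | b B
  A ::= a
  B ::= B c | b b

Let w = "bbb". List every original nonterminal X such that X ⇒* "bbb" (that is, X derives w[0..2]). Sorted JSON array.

CNF form of G:
  S -> T1 B | a | b
  A -> a
  B -> B T0 | T1 T1
  T0 -> c
  T1 -> b

CYK fill, restricted to cells inside w[0..2]:
  cell(0,0) b: {S,T1}  orig:{S}
  cell(1,1) b: {S,T1}  orig:{S}
  cell(2,2) b: {S,T1}  orig:{S}
  cell(0,1) bb: {B}
  cell(1,2) bb: {B}
  cell(0,2) bbb: {S}

Original NTs in T[0,2] deriving "bbb": ["S"]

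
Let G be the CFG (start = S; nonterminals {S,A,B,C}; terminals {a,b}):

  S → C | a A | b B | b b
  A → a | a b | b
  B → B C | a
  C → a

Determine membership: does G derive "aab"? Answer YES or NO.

CNF form of G:
  S -> T0 A | T1 B | T1 T1 | a
  A -> T0 T1 | a | b
  B -> B C | a
  C -> a
  T0 -> a
  T1 -> b

Fill CYK table bottom-up:
  cell(0,0) a: {A,B,C,S,T0}  orig:{A,B,C,S}
  cell(1,1) a: {A,B,C,S,T0}  orig:{A,B,C,S}
  cell(2,2) b: {A,T1}  orig:{A}
  cell(0,1) aa: {B,S}
  cell(1,2) ab: {A,S}
  cell(0,2) aab: {S}

S ∈ T[0,2] ⇒ YES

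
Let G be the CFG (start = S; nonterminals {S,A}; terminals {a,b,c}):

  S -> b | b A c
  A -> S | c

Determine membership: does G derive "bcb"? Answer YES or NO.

Convert to CNF:
  S -> T0 X3 | b
  A -> T0 X2 | b | c
  T0 -> b
  T1 -> c
  X2 -> A T1
  X3 -> A T1

CYK fill:
  [0..0]={A,S,T0}  "b"  orig:{A,S}
  [1..1]={A,T1}  "c"  orig:{A}
  [2..2]={A,S,T0}  "b"  orig:{A,S}
  [0..1]={X2,X3}  "bc"  orig:{}
  [1..2]=∅  "cb"
  [0..2]=∅  "bcb"

S ∉ T[0,2] ⇒ NO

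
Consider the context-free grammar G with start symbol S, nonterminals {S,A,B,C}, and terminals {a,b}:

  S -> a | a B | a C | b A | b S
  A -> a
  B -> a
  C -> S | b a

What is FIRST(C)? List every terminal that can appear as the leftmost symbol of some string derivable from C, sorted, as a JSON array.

FIRST iteration:
[1]
  A via A→a: +{a}
  B via B→a: +{a}
  C via C→b a: +{b}
  S via S→a: +{a}
  S via S→b A: +{b}
  S: {a,b}  A: {a}  B: {a}  C: {b}
[2]
  C via C→S: +{a}
  S: {a,b}  A: {a}  B: {a}  C: {a,b}
[3] (stable)
  S: {a,b}  A: {a}  B: {a}  C: {a,b}

FIRST(C) = ["a", "b"]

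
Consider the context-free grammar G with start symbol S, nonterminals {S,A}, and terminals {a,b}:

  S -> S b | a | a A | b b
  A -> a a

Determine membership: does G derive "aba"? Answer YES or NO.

CNF form of G:
  S -> S T1 | T0 A | T1 T1 | a
  A -> T0 T0
  T0 -> a
  T1 -> b

CYK table (by increasing span):
  [0..0]={S,T0}  "a"  orig:{S}
  [1..1]={T1}  "b"  orig:{}
  [2..2]={S,T0}  "a"  orig:{S}
  [0..1]={S}  "ab"
  [1..2]=∅  "ba"
  [0..2]=∅  "aba"

S ∉ T[0,2] ⇒ NO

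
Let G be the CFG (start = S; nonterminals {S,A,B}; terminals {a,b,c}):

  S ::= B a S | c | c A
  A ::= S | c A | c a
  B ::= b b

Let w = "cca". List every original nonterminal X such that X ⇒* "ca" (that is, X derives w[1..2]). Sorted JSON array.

CNF form of G:
  S -> B X4 | T1 A | c
  A -> B X3 | T1 A | T1 T0 | c
  B -> T2 T2
  T0 -> a
  T1 -> c
  T2 -> b
  X3 -> T0 S
  X4 -> T0 S

CYK table (by increasing span), restricted to cells inside w[1..2]:
  [1..1]={A,S,T1}  "c"  orig:{A,S}
  [2..2]={T0}  "a"  orig:{}
  [1..2]={A}  "ca"

Original NTs in T[1,2] deriving "ca": ["A"]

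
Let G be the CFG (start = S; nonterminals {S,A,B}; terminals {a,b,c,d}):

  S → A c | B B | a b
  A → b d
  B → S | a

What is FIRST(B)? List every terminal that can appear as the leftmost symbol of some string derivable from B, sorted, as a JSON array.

FIRST sets, iterate to fixpoint:
iter 1:
  A via A→b d: +{b}
  B via B→a: +{a}
  S via S→A c: +{b}
  S via S→B B: +{a}
  FIRST[S]={a,b}  FIRST[A]={b}  FIRST[B]={a}
iter 2:
  B via B→S: +{b}
  FIRST[S]={a,b}  FIRST[A]={b}  FIRST[B]={a,b}
iter 3: (stable)
  FIRST[S]={a,b}  FIRST[A]={b}  FIRST[B]={a,b}

FIRST(B) = ["a", "b"]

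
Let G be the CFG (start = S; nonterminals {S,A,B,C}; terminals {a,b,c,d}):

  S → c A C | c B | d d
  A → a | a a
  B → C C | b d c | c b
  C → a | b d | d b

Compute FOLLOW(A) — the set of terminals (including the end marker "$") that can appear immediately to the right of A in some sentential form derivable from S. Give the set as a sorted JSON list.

Compute FIRST by fixpoint:
iter 1:
  A via A→a: +{a}
  B via B→b d c: +{b}
  B via B→c b: +{c}
  C via C→a: +{a}
  C via C→b d: +{b}
  C via C→d b: +{d}
  S via S→c A C: +{c}
  S via S→d d: +{d}
  FIRST[S]={c,d}  FIRST[A]={a}  FIRST[B]={b,c}  FIRST[C]={a,b,d}
iter 2:
  B via B→C C: +{a,d}
  FIRST[S]={c,d}  FIRST[A]={a}  FIRST[B]={a,b,c,d}  FIRST[C]={a,b,d}
iter 3: (stable)
  FIRST[S]={c,d}  FIRST[A]={a}  FIRST[B]={a,b,c,d}  FIRST[C]={a,b,d}

Compute FOLLOW by fixpoint:
initialize: $ ∈ FOLLOW(S)
[1]
  B→C C: FOLLOW(C) ⊇ FIRST(C) = {a,b,d}; new: +{a,b,d}
  S→c A C: FOLLOW(A) ⊇ FIRST(C) = {a,b,d}; new: +{a,b,d}
  S→c A C: FOLLOW(C) ⊇ FOLLOW(S) ⊇ {$}; new: +{$}
  S→c B: FOLLOW(B) ⊇ FOLLOW(S) ⊇ {$}; new: +{$}
  S: {$}  A: {a,b,d}  B: {$}  C: {$,a,b,d}
[2] (no change)
  S: {$}  A: {a,b,d}  B: {$}  C: {$,a,b,d}

FOLLOW(A) = ["a", "b", "d"]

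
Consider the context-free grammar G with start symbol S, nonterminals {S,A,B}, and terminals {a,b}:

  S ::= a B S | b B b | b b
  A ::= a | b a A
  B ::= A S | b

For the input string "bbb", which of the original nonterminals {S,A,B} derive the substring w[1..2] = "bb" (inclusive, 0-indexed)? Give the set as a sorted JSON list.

CNF form of G:
  S -> T0 T0 | T0 X4 | T1 X3
  A -> T0 X2 | a
  B -> A S | b
  T0 -> b
  T1 -> a
  X2 -> T1 A
  X3 -> B S
  X4 -> B T0

CYK table (by increasing span) — only the sub-triangle for w[1..2]:
  T[1,1] 'b' = {B,T0}  orig:{B}
  T[2,2] 'b' = {B,T0}  orig:{B}
  T[1,2] 'bb' = {S,X4}  orig:{S}

Original NTs in T[1,2] deriving "bb": ["S"]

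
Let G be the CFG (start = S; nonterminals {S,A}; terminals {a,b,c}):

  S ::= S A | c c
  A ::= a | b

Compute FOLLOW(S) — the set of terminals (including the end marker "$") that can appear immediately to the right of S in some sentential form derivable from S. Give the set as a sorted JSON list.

Compute FIRST by fixpoint:
[1]
  A via A→a: +{a}
  A via A→b: +{b}
  S via S→c c: +{c}
  FIRST(S)={c}  FIRST(A)={a,b}
[2] (no change)
  FIRST(S)={c}  FIRST(A)={a,b}

FOLLOW iteration:
FOLLOW(S) := {$}
round 1:
  S→S A: FOLLOW(S) ⊇ FIRST(A) = {a,b}; new: +{a,b}
  S→S A: FOLLOW(A) ⊇ FOLLOW(S) ⊇ {$,a,b}; new: +{$,a,b}
  FOLLOW[S]={$,a,b}  FOLLOW[A]={$,a,b}
round 2: (no change)
  FOLLOW[S]={$,a,b}  FOLLOW[A]={$,a,b}

FOLLOW(S) = ["$", "a", "b"]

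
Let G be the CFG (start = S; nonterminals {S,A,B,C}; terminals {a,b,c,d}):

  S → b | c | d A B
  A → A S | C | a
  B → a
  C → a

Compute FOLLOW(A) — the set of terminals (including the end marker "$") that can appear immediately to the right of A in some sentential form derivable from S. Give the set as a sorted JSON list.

FIRST iteration:
round 1:
  A via A→a: +{a}
  B via B→a: +{a}
  C via C→a: +{a}
  S via S→b: +{b}
  S via S→c: +{c}
  S via S→d A B: +{d}
  FIRST[S]={b,c,d}  FIRST[A]={a}  FIRST[B]={a}  FIRST[C]={a}
round 2: (stable)
  FIRST[S]={b,c,d}  FIRST[A]={a}  FIRST[B]={a}  FIRST[C]={a}

FOLLOW sets:
seed FOLLOW(S) with $
iter 1:
  A→A S: FOLLOW(A) ⊇ FIRST(S) = {b,c,d}; new: +{b,c,d}
  A→A S: FOLLOW(S) ⊇ FOLLOW(A) ⊇ {b,c,d}; new: +{b,c,d}
  A→C: FOLLOW(C) ⊇ FOLLOW(A) ⊇ {b,c,d}; new: +{b,c,d}
  S→d A B: FOLLOW(A) ⊇ FIRST(B) = {a}; new: +{a}
  S→d A B: FOLLOW(B) ⊇ FOLLOW(S) ⊇ {$,b,c,d}; new: +{$,b,c,d}
  FOLLOW(S)={$,b,c,d}  FOLLOW(A)={a,b,c,d}  FOLLOW(B)={$,b,c,d}  FOLLOW(C)={b,c,d}
iter 2:
  A→A S: FOLLOW(S) ⊇ FOLLOW(A) ⊇ {a,b,c,d}; new: +{a}
  A→C: FOLLOW(C) ⊇ FOLLOW(A) ⊇ {a,b,c,d}; new: +{a}
  S→d A B: FOLLOW(B) ⊇ FOLLOW(S) ⊇ {$,a,b,c,d}; new: +{a}
  FOLLOW(S)={$,a,b,c,d}  FOLLOW(A)={a,b,c,d}  FOLLOW(B)={$,a,b,c,d}  FOLLOW(C)={a,b,c,d}
iter 3: (stable)
  FOLLOW(S)={$,a,b,c,d}  FOLLOW(A)={a,b,c,d}  FOLLOW(B)={$,a,b,c,d}  FOLLOW(C)={a,b,c,d}

FOLLOW(A) = ["a", "b", "c", "d"]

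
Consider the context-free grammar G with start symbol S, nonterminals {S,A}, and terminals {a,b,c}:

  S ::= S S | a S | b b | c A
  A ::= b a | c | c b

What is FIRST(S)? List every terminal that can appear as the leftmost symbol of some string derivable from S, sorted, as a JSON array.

FIRST sets, iterate to fixpoint:
pass 1:
  A via A→b a: +{b}
  A via A→c: +{c}
  S via S→a S: +{a}
  S via S→b b: +{b}
  S via S→c A: +{c}
  FIRST[S]={a,b,c}  FIRST[A]={b,c}
pass 2: done
  FIRST[S]={a,b,c}  FIRST[A]={b,c}

FIRST(S) = ["a", "b", "c"]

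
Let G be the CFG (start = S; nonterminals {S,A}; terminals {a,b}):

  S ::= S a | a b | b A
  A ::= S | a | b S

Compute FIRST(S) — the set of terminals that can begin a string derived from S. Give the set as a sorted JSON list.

Compute FIRST by fixpoint:
pass 1:
  A via A→a: +{a}
  A via A→b S: +{b}
  S via S→a b: +{a}
  S via S→b A: +{b}
  FIRST(S)={a,b}  FIRST(A)={a,b}
pass 2: (no change)
  FIRST(S)={a,b}  FIRST(A)={a,b}

FIRST(S) = ["a", "b"]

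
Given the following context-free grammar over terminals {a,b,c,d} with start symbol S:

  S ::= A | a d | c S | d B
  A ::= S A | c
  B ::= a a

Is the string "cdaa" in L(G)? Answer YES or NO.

Convert to CNF:
  S -> S A | T0 T1 | T1 B | T2 S | c
  A -> S A | c
  B -> T0 T0
  T0 -> a
  T1 -> d
  T2 -> c

CYK fill:
  T[0,0] 'c' = {A,S,T2}  orig:{A,S}
  T[1,1] 'd' = {T1}  orig:{}
  T[2,2] 'a' = {T0}  orig:{}
  T[3,3] 'a' = {T0}  orig:{}
  T[0,1] 'cd' = ∅
  T[1,2] 'da' = ∅
  T[2,3] 'aa' = {B}
  T[0,2] 'cda' = ∅
  T[1,3] 'daa' = {S}
  T[0,3] 'cdaa' = {S}

S ∈ T[0,3] ⇒ YES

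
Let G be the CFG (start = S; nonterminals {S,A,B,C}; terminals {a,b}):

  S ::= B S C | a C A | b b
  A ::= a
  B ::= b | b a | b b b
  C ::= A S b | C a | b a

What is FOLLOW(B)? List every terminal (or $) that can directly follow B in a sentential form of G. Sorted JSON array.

Compute FIRST by fixpoint:
pass 1:
  A via A→a: +{a}
  B via B→b: +{b}
  C via C→A S b: +{a}
  C via C→b a: +{b}
  S via S→B S C: +{b}
  S via S→a C A: +{a}
  S: {a,b}  A: {a}  B: {b}  C: {a,b}
pass 2: (no change)
  S: {a,b}  A: {a}  B: {b}  C: {a,b}

Compute FOLLOW by fixpoint:
seed FOLLOW(S) with $
iter 1:
  C→A S b: FOLLOW(A) ⊇ FIRST(S) = {a,b}; new: +{a,b}
  C→A S b: FOLLOW(S) ⊇ FIRST(b) = {b}; new: +{b}
  C→C a: FOLLOW(C) ⊇ FIRST(a) = {a}; new: +{a}
  S→B S C: FOLLOW(B) ⊇ FIRST(S) = {a,b}; new: +{a,b}
  S→B S C: FOLLOW(S) ⊇ FIRST(C) = {a,b}; new: +{a}
  S→B S C: FOLLOW(C) ⊇ FOLLOW(S) ⊇ {$,a,b}; new: +{$,b}
  S→a C A: FOLLOW(A) ⊇ FOLLOW(S) ⊇ {$,a,b}; new: +{$}
  S: {$,a,b}  A: {$,a,b}  B: {a,b}  C: {$,a,b}
iter 2: (stable)
  S: {$,a,b}  A: {$,a,b}  B: {a,b}  C: {$,a,b}

FOLLOW(B) = ["a", "b"]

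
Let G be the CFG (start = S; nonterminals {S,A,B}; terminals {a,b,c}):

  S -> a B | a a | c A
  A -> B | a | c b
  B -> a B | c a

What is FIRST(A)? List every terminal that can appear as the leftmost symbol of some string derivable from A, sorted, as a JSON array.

FIRST sets, iterate to fixpoint:
pass 1:
  A via A→a: +{a}
  A via A→c b: +{c}
  B via B→a B: +{a}
  B via B→c a: +{c}
  S via S→a B: +{a}
  S via S→c A: +{c}
  FIRST(S)={a,c}  FIRST(A)={a,c}  FIRST(B)={a,c}
pass 2: (stable)
  FIRST(S)={a,c}  FIRST(A)={a,c}  FIRST(B)={a,c}

FIRST(A) = ["a", "c"]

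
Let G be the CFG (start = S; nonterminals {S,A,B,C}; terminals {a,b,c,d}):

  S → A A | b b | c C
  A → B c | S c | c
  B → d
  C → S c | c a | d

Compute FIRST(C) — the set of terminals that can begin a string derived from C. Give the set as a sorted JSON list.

Compute FIRST by fixpoint:
iter 1:
  A via A→c: +{c}
  B via B→d: +{d}
  C via C→c a: +{c}
  C via C→d: +{d}
  S via S→A A: +{c}
  S via S→b b: +{b}
  S: {b,c}  A: {c}  B: {d}  C: {c,d}
iter 2:
  A via A→B c: +{d}
  A via A→S c: +{b}
  C via C→S c: +{b}
  S via S→A A: +{d}
  S: {b,c,d}  A: {b,c,d}  B: {d}  C: {b,c,d}
iter 3: (stable)
  S: {b,c,d}  A: {b,c,d}  B: {d}  C: {b,c,d}

FIRST(C) = ["b", "c", "d"]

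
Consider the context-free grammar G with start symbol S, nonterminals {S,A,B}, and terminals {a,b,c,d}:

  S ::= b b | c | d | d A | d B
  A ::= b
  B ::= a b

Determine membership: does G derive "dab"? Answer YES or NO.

Convert to CNF:
  S -> T1 T1 | T2 A | T2 B | c | d
  A -> b
  B -> T0 T1
  T0 -> a
  T1 -> b
  T2 -> d

CYK fill:
  [0..0]={S,T2}  "d"  orig:{S}
  [1..1]={T0}  "a"  orig:{}
  [2..2]={A,T1}  "b"  orig:{A}
  [0..1]=∅  "da"
  [1..2]={B}  "ab"
  [0..2]={S}  "dab"

S ∈ T[0,2] ⇒ YES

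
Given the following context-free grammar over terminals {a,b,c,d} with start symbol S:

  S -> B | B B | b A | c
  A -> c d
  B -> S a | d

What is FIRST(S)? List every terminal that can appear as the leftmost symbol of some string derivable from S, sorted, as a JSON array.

Compute FIRST by fixpoint:
iter 1:
  A via A→c d: +{c}
  B via B→d: +{d}
  S via S→B: +{d}
  S via S→b A: +{b}
  S via S→c: +{c}
  FIRST(S)={b,c,d}  FIRST(A)={c}  FIRST(B)={d}
iter 2:
  B via B→S a: +{b,c}
  FIRST(S)={b,c,d}  FIRST(A)={c}  FIRST(B)={b,c,d}
iter 3: done
  FIRST(S)={b,c,d}  FIRST(A)={c}  FIRST(B)={b,c,d}

FIRST(S) = ["b", "c", "d"]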